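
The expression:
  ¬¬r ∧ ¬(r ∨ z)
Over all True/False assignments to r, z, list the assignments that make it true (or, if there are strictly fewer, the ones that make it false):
is never true.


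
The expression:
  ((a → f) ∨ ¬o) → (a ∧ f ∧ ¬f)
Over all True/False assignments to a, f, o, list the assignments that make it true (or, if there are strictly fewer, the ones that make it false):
is true only for:
  a=True, f=False, o=True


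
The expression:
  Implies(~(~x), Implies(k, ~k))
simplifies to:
~k | ~x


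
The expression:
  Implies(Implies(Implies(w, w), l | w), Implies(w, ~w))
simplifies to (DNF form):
~w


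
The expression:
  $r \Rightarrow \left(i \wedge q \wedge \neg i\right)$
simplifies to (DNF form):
$\neg r$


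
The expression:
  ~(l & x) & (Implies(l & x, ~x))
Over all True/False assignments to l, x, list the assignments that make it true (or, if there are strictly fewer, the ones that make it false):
is false only for:
  l=True, x=True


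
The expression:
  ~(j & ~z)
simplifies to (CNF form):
z | ~j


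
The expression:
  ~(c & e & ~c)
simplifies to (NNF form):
True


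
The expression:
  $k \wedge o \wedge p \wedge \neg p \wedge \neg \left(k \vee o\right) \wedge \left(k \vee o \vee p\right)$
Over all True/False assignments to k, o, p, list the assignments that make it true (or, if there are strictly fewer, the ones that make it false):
is never true.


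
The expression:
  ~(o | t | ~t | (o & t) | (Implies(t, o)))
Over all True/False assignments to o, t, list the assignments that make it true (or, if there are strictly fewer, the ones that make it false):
is never true.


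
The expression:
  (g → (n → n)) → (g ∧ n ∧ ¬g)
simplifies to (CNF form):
False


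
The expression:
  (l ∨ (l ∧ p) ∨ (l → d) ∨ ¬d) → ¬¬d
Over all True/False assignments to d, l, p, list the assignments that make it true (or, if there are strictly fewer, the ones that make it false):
is true only for:
  d=True, l=False, p=False;
  d=True, l=False, p=True;
  d=True, l=True, p=False;
  d=True, l=True, p=True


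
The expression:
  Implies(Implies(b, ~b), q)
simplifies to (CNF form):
b | q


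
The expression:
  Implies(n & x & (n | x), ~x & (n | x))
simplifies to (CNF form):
~n | ~x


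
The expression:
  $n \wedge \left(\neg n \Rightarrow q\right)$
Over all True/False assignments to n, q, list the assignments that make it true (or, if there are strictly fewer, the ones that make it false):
is true only for:
  n=True, q=False;
  n=True, q=True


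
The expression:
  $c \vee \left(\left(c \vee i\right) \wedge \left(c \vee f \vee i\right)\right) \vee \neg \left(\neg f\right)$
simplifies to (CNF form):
$c \vee f \vee i$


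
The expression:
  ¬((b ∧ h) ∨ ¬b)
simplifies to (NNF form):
b ∧ ¬h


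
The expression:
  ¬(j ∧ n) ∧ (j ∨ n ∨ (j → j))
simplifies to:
¬j ∨ ¬n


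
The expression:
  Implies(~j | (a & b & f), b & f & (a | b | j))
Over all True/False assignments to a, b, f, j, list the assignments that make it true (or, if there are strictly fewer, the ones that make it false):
is false only for:
  a=False, b=False, f=False, j=False;
  a=False, b=False, f=True, j=False;
  a=False, b=True, f=False, j=False;
  a=True, b=False, f=False, j=False;
  a=True, b=False, f=True, j=False;
  a=True, b=True, f=False, j=False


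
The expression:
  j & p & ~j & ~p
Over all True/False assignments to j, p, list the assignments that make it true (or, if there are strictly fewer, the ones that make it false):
is never true.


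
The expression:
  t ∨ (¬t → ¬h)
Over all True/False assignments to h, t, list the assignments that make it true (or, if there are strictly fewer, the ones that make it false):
is false only for:
  h=True, t=False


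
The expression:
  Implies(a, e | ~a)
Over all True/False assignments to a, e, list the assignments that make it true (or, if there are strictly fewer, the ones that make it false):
is false only for:
  a=True, e=False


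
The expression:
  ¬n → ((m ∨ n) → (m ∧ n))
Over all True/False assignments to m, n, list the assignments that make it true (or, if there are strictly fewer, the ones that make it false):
is false only for:
  m=True, n=False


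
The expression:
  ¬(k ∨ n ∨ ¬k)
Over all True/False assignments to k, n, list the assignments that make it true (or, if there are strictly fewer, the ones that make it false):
is never true.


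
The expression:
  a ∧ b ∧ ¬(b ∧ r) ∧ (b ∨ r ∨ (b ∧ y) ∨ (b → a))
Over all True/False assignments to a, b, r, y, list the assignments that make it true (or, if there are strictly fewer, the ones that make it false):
is true only for:
  a=True, b=True, r=False, y=False;
  a=True, b=True, r=False, y=True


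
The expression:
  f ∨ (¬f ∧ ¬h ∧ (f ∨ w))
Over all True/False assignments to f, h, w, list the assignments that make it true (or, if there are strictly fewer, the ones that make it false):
is false only for:
  f=False, h=False, w=False;
  f=False, h=True, w=False;
  f=False, h=True, w=True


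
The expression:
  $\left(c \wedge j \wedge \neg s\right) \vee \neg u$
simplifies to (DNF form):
$\left(c \wedge j \wedge \neg s\right) \vee \neg u$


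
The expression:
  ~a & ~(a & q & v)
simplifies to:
~a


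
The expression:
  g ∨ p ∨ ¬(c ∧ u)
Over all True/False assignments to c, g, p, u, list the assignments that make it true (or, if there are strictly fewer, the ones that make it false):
is false only for:
  c=True, g=False, p=False, u=True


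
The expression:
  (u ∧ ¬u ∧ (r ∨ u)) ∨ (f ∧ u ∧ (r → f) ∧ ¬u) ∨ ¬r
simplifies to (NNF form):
¬r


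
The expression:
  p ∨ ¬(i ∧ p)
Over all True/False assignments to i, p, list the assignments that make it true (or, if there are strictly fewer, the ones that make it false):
is always true.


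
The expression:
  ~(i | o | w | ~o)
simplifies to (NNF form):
False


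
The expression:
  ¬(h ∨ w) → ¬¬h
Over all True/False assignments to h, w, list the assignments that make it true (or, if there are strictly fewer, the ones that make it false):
is false only for:
  h=False, w=False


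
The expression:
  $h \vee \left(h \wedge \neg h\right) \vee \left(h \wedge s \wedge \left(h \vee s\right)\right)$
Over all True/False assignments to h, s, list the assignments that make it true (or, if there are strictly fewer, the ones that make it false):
is true only for:
  h=True, s=False;
  h=True, s=True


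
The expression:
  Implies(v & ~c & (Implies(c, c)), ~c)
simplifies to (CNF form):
True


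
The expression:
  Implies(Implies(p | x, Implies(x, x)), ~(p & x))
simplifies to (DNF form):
~p | ~x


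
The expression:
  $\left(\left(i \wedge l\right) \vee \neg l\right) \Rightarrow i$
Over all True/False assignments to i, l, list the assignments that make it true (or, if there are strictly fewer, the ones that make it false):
is false only for:
  i=False, l=False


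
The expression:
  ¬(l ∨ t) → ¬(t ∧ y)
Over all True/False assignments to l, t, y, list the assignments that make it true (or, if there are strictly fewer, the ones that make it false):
is always true.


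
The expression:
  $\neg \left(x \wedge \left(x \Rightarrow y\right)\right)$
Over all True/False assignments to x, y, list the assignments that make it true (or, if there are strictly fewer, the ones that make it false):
is false only for:
  x=True, y=True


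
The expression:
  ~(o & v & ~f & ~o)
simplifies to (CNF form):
True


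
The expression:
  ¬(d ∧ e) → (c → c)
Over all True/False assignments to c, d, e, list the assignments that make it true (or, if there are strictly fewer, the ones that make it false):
is always true.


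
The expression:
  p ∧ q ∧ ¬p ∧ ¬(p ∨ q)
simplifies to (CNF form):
False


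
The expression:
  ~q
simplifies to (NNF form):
~q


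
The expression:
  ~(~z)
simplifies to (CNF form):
z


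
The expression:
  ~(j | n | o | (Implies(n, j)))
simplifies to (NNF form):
False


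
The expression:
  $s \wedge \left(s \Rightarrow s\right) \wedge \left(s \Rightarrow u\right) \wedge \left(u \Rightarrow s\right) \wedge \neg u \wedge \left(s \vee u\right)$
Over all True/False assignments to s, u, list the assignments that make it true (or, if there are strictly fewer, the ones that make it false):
is never true.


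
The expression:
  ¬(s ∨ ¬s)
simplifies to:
False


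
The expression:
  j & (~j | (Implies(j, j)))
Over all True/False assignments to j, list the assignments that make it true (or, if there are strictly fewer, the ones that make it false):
is true only for:
  j=True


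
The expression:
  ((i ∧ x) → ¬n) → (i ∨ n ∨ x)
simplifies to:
i ∨ n ∨ x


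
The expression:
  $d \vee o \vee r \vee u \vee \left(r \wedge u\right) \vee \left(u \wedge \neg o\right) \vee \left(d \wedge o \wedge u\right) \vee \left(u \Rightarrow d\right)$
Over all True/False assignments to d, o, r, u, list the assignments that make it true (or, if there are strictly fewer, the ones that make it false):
is always true.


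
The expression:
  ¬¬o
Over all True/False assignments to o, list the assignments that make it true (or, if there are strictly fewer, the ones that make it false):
is true only for:
  o=True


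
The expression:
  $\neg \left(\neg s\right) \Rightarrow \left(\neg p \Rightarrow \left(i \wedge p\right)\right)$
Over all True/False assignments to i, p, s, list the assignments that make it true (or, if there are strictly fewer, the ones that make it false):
is false only for:
  i=False, p=False, s=True;
  i=True, p=False, s=True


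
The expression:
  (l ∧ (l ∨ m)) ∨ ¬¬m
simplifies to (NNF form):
l ∨ m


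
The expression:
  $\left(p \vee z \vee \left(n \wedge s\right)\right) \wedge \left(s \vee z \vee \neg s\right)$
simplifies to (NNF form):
$p \vee z \vee \left(n \wedge s\right)$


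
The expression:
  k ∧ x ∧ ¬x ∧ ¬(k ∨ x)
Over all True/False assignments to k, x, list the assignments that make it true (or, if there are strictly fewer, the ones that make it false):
is never true.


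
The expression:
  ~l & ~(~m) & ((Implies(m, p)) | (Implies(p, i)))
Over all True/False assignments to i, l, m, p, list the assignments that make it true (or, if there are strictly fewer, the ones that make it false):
is true only for:
  i=False, l=False, m=True, p=False;
  i=False, l=False, m=True, p=True;
  i=True, l=False, m=True, p=False;
  i=True, l=False, m=True, p=True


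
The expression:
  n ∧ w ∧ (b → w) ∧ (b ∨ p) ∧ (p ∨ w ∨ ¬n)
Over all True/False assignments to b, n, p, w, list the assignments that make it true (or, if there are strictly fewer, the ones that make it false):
is true only for:
  b=False, n=True, p=True, w=True;
  b=True, n=True, p=False, w=True;
  b=True, n=True, p=True, w=True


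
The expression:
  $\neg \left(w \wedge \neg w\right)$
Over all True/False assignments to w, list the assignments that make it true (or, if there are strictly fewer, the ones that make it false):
is always true.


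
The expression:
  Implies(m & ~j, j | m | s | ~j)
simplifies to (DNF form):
True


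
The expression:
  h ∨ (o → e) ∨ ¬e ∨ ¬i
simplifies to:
True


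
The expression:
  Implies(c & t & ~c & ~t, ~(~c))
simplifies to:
True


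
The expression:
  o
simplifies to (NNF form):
o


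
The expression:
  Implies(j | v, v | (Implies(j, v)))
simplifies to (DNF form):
v | ~j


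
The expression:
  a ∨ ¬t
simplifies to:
a ∨ ¬t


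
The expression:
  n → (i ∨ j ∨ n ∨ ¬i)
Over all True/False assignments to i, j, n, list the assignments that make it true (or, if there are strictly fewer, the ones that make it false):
is always true.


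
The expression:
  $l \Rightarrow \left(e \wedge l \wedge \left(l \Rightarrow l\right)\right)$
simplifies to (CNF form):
$e \vee \neg l$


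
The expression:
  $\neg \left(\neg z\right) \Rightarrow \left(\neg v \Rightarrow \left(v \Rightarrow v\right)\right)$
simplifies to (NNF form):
$\text{True}$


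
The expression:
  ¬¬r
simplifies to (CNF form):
r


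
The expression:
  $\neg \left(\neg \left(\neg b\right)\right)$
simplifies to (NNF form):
$\neg b$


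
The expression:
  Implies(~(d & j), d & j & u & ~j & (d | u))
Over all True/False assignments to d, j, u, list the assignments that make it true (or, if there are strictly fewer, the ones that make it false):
is true only for:
  d=True, j=True, u=False;
  d=True, j=True, u=True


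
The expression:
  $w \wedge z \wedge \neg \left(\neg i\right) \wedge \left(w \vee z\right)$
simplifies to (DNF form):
$i \wedge w \wedge z$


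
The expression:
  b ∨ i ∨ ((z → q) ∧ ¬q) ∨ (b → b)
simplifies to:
True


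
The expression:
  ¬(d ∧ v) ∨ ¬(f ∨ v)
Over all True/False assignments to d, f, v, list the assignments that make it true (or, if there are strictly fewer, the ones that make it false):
is false only for:
  d=True, f=False, v=True;
  d=True, f=True, v=True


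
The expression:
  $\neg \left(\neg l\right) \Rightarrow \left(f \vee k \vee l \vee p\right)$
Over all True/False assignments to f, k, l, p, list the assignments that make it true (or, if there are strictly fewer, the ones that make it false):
is always true.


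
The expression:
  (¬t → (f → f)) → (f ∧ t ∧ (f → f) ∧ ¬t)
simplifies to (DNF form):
False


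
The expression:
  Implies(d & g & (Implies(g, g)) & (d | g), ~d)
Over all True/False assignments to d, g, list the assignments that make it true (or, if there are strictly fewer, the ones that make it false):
is false only for:
  d=True, g=True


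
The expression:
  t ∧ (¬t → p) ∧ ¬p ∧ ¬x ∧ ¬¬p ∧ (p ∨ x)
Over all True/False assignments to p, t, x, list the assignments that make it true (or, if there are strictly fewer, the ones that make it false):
is never true.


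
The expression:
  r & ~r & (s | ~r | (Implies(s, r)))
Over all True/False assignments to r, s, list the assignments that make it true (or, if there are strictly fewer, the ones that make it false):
is never true.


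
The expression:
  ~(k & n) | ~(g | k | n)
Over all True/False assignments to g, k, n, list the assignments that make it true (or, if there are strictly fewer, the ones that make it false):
is false only for:
  g=False, k=True, n=True;
  g=True, k=True, n=True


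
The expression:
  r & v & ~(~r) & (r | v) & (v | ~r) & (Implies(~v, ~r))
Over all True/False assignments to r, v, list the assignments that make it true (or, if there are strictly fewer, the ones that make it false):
is true only for:
  r=True, v=True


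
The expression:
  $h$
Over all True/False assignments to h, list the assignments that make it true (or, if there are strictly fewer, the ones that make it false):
is true only for:
  h=True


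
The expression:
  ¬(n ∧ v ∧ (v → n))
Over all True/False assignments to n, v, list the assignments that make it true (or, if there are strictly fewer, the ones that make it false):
is false only for:
  n=True, v=True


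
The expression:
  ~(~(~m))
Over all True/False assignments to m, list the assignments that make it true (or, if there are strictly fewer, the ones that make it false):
is true only for:
  m=False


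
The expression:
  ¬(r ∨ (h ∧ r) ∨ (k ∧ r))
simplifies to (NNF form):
¬r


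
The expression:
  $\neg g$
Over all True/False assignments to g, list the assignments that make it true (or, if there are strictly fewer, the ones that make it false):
is true only for:
  g=False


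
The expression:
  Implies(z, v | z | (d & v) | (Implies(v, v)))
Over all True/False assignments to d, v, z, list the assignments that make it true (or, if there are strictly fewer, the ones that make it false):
is always true.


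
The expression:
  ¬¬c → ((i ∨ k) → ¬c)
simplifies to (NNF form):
(¬i ∧ ¬k) ∨ ¬c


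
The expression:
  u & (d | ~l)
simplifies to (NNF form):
u & (d | ~l)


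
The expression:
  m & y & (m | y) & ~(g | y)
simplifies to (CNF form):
False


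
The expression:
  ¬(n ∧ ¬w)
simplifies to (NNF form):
w ∨ ¬n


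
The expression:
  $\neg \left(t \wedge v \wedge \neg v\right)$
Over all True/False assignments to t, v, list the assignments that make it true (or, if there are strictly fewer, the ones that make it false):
is always true.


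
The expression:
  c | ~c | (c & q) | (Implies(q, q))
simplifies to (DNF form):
True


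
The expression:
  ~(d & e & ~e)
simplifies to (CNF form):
True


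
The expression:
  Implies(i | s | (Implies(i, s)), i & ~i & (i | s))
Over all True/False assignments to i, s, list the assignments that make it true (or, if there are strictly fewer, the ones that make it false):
is never true.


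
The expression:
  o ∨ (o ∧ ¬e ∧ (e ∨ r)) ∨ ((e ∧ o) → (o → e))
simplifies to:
True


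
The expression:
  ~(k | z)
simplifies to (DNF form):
~k & ~z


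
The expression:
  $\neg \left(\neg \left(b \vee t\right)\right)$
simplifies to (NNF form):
$b \vee t$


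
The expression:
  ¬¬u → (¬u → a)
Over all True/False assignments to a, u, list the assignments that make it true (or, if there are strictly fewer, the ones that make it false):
is always true.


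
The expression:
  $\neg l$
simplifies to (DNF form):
$\neg l$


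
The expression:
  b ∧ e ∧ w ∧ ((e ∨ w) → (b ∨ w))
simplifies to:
b ∧ e ∧ w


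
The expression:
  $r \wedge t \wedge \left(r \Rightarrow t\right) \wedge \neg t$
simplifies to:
$\text{False}$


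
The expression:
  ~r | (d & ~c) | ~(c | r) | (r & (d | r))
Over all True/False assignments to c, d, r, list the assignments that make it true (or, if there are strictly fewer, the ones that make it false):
is always true.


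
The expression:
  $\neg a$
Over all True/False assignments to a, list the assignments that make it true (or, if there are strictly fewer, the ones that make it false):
is true only for:
  a=False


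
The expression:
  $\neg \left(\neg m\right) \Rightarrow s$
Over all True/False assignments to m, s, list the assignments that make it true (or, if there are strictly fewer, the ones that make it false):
is false only for:
  m=True, s=False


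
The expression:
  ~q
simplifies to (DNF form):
~q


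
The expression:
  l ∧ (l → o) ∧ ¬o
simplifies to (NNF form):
False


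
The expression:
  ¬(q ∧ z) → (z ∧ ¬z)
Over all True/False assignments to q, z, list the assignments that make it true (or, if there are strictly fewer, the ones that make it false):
is true only for:
  q=True, z=True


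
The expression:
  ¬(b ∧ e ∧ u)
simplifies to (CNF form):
¬b ∨ ¬e ∨ ¬u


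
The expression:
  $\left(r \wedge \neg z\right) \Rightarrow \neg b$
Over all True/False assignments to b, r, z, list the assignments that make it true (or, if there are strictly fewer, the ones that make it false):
is false only for:
  b=True, r=True, z=False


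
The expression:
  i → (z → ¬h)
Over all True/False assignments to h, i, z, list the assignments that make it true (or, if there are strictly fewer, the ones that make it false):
is false only for:
  h=True, i=True, z=True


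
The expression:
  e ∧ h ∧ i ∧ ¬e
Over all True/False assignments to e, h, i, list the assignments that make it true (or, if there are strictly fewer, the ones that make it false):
is never true.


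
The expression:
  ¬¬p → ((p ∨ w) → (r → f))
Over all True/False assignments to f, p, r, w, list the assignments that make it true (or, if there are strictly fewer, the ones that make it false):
is false only for:
  f=False, p=True, r=True, w=False;
  f=False, p=True, r=True, w=True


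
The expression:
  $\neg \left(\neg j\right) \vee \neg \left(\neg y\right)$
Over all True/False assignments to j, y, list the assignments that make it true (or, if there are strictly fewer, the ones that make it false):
is false only for:
  j=False, y=False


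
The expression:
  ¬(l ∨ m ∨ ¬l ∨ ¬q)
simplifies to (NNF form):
False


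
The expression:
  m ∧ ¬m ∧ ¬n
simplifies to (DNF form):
False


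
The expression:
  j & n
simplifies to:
j & n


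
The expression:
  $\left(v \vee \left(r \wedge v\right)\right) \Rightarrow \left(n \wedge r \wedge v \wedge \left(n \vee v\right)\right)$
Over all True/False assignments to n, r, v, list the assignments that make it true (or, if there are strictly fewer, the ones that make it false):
is false only for:
  n=False, r=False, v=True;
  n=False, r=True, v=True;
  n=True, r=False, v=True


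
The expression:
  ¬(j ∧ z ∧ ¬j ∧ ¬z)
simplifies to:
True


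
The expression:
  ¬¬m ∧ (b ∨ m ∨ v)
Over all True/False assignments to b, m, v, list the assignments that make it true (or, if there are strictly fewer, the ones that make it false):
is true only for:
  b=False, m=True, v=False;
  b=False, m=True, v=True;
  b=True, m=True, v=False;
  b=True, m=True, v=True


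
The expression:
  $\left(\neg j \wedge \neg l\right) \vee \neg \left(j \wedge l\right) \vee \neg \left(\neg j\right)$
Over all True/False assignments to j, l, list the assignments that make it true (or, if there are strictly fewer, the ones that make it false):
is always true.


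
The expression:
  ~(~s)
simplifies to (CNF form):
s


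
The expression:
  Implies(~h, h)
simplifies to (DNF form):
h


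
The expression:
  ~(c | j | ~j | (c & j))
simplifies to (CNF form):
False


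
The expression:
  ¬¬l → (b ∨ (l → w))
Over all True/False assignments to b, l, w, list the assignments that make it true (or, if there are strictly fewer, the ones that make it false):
is false only for:
  b=False, l=True, w=False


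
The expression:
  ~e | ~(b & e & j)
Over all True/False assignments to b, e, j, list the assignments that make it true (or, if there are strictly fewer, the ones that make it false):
is false only for:
  b=True, e=True, j=True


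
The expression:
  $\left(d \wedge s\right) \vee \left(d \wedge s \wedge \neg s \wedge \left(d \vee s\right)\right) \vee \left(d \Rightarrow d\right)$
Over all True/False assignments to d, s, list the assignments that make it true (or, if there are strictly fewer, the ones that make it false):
is always true.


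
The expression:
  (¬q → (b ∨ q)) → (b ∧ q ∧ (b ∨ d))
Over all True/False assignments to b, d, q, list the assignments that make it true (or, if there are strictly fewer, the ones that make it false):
is true only for:
  b=False, d=False, q=False;
  b=False, d=True, q=False;
  b=True, d=False, q=True;
  b=True, d=True, q=True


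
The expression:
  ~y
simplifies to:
~y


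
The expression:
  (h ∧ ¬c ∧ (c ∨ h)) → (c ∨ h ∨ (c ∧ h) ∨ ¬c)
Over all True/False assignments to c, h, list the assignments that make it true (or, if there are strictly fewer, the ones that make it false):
is always true.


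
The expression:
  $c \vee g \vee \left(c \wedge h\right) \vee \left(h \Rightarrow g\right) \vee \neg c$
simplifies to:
$\text{True}$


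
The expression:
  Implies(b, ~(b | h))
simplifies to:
~b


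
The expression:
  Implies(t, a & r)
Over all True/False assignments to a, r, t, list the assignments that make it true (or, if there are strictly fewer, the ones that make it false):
is false only for:
  a=False, r=False, t=True;
  a=False, r=True, t=True;
  a=True, r=False, t=True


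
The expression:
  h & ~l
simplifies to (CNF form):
h & ~l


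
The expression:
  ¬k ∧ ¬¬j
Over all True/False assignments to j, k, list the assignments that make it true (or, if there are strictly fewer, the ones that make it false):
is true only for:
  j=True, k=False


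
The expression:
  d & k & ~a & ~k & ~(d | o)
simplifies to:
False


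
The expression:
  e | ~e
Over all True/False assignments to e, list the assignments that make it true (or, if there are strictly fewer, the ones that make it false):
is always true.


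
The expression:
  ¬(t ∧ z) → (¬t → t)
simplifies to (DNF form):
t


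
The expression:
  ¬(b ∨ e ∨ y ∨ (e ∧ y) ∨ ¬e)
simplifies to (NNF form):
False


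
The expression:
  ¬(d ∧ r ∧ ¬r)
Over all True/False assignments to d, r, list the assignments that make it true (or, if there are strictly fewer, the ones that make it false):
is always true.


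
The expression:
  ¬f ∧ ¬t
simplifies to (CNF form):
¬f ∧ ¬t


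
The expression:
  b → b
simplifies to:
True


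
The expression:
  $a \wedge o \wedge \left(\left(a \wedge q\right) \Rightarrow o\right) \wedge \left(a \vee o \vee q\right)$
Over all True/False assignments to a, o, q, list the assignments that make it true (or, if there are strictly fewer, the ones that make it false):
is true only for:
  a=True, o=True, q=False;
  a=True, o=True, q=True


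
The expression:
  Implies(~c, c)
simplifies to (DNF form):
c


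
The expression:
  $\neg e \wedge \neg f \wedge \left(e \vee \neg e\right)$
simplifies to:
$\neg e \wedge \neg f$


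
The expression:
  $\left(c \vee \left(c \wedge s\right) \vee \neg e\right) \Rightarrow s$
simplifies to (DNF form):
$s \vee \left(e \wedge \neg c\right)$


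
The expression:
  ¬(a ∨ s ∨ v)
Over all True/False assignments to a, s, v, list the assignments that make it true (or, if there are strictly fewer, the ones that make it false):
is true only for:
  a=False, s=False, v=False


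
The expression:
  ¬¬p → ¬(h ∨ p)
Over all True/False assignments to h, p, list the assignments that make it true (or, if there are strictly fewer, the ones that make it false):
is true only for:
  h=False, p=False;
  h=True, p=False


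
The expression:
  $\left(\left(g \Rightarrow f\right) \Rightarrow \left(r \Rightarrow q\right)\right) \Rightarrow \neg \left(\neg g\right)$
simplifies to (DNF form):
$g \vee \left(r \wedge \neg q\right)$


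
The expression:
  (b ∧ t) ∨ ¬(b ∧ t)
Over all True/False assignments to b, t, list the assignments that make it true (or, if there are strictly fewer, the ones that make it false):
is always true.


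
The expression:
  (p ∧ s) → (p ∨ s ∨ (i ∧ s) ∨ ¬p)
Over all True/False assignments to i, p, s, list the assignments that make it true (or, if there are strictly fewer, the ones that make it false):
is always true.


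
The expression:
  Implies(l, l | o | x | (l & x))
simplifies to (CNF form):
True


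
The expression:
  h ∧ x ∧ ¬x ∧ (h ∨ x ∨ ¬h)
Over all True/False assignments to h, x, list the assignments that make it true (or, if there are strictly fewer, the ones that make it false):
is never true.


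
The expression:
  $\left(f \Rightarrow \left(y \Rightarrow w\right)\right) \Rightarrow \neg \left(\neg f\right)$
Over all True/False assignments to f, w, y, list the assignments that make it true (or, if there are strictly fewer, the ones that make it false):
is true only for:
  f=True, w=False, y=False;
  f=True, w=False, y=True;
  f=True, w=True, y=False;
  f=True, w=True, y=True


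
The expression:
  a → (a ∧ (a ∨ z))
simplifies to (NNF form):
True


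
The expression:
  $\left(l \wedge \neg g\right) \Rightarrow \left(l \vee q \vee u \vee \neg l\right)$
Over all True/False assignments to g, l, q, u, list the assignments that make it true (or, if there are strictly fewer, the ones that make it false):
is always true.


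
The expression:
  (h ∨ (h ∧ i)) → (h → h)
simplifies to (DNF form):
True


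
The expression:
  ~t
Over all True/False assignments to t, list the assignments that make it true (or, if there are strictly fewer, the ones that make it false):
is true only for:
  t=False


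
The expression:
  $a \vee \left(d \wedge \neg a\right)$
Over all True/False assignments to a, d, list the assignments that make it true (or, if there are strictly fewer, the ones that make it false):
is false only for:
  a=False, d=False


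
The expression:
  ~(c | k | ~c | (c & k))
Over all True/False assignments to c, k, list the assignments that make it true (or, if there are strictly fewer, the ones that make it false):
is never true.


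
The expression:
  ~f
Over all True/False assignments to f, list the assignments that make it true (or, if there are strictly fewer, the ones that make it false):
is true only for:
  f=False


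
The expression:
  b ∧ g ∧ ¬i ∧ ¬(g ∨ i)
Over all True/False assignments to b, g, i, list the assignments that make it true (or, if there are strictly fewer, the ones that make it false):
is never true.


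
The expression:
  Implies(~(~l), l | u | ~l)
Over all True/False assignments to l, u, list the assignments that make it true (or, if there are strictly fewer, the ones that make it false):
is always true.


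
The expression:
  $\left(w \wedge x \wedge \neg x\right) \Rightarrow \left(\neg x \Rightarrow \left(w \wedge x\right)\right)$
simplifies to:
$\text{True}$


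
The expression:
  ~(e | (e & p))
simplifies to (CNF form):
~e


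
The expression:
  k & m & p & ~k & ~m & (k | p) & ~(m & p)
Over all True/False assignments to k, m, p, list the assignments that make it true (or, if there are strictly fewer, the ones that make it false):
is never true.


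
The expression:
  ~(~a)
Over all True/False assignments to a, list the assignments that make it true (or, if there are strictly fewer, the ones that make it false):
is true only for:
  a=True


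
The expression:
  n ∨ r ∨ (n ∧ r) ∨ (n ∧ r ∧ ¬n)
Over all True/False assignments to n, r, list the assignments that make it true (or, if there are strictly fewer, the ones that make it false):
is false only for:
  n=False, r=False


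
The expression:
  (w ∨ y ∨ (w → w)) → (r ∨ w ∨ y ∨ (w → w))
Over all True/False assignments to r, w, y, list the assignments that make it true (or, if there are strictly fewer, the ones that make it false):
is always true.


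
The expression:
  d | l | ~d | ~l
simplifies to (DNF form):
True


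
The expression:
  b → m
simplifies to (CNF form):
m ∨ ¬b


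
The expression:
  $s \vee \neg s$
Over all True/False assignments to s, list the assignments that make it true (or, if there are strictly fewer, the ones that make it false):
is always true.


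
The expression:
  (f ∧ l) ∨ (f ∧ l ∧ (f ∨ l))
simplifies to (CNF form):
f ∧ l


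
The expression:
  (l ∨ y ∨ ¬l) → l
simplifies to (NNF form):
l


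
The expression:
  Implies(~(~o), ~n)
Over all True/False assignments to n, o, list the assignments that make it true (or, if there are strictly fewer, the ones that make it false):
is false only for:
  n=True, o=True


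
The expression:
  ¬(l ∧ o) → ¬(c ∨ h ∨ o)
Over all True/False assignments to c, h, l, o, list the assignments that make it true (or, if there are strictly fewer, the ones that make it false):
is true only for:
  c=False, h=False, l=False, o=False;
  c=False, h=False, l=True, o=False;
  c=False, h=False, l=True, o=True;
  c=False, h=True, l=True, o=True;
  c=True, h=False, l=True, o=True;
  c=True, h=True, l=True, o=True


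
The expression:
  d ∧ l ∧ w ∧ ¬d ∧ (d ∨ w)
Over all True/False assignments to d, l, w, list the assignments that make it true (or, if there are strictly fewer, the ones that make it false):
is never true.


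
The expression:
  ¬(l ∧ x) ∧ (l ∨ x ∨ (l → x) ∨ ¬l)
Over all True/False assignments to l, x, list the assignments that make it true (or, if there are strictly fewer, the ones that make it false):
is false only for:
  l=True, x=True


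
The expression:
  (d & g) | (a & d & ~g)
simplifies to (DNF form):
(a & d) | (d & g)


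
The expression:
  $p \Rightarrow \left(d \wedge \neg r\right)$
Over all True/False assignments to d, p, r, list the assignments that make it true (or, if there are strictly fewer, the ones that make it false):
is false only for:
  d=False, p=True, r=False;
  d=False, p=True, r=True;
  d=True, p=True, r=True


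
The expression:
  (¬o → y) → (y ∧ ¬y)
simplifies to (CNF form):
¬o ∧ ¬y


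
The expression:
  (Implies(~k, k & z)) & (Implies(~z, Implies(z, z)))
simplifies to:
k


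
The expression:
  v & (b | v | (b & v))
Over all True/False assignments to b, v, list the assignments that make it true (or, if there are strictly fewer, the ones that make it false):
is true only for:
  b=False, v=True;
  b=True, v=True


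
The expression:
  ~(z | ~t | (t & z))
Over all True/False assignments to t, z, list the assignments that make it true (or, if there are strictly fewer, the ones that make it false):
is true only for:
  t=True, z=False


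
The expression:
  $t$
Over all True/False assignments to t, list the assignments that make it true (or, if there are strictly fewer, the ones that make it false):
is true only for:
  t=True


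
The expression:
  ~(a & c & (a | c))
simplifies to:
~a | ~c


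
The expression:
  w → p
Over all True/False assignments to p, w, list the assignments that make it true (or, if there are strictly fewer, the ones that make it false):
is false only for:
  p=False, w=True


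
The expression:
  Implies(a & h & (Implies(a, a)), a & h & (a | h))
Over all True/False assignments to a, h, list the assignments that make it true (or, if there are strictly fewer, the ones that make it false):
is always true.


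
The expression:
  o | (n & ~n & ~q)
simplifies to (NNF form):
o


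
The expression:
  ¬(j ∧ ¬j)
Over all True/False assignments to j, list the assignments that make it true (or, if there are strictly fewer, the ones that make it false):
is always true.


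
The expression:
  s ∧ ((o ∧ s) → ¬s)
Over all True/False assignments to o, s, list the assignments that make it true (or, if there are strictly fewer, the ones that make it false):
is true only for:
  o=False, s=True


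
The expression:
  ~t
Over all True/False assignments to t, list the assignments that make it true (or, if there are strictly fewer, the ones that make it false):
is true only for:
  t=False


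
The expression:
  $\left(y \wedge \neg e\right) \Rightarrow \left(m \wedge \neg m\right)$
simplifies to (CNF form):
$e \vee \neg y$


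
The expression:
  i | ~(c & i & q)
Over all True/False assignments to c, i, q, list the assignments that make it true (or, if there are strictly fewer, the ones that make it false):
is always true.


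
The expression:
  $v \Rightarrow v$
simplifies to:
$\text{True}$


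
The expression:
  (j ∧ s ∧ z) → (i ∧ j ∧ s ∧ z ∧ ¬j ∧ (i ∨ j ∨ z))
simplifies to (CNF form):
¬j ∨ ¬s ∨ ¬z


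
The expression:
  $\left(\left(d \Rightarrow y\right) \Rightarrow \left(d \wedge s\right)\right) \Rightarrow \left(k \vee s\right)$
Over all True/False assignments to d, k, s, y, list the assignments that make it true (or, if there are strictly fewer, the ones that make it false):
is false only for:
  d=True, k=False, s=False, y=False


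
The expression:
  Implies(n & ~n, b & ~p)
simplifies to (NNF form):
True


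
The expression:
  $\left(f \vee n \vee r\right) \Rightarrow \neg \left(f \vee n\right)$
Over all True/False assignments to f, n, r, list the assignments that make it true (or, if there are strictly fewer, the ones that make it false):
is true only for:
  f=False, n=False, r=False;
  f=False, n=False, r=True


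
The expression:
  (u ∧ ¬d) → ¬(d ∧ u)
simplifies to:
True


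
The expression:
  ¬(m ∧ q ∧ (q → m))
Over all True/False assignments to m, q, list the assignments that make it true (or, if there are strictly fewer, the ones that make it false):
is false only for:
  m=True, q=True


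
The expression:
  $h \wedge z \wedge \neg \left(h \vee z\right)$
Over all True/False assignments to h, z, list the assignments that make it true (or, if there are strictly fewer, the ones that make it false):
is never true.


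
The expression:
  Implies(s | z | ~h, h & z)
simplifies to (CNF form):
h & (z | ~s)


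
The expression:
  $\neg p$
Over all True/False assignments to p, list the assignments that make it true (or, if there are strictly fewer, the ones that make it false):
is true only for:
  p=False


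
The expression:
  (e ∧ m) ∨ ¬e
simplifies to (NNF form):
m ∨ ¬e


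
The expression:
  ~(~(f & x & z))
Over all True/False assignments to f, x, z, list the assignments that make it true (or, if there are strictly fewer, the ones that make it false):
is true only for:
  f=True, x=True, z=True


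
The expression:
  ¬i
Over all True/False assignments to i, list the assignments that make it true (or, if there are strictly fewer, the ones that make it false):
is true only for:
  i=False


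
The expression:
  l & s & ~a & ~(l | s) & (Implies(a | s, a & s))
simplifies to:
False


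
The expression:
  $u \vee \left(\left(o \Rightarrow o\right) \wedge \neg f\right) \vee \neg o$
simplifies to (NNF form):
$u \vee \neg f \vee \neg o$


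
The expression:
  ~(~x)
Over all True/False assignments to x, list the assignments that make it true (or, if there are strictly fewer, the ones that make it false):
is true only for:
  x=True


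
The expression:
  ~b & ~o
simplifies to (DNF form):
~b & ~o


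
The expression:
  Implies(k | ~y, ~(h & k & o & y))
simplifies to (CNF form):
~h | ~k | ~o | ~y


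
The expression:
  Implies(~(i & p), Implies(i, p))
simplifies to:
p | ~i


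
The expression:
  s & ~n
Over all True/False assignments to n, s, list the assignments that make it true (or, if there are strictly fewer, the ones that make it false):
is true only for:
  n=False, s=True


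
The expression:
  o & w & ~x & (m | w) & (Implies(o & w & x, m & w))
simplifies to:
o & w & ~x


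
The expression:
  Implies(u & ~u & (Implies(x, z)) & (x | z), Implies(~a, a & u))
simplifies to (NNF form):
True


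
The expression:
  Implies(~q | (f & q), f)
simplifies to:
f | q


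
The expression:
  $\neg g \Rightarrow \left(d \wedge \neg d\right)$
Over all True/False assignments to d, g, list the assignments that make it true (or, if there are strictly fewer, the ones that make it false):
is true only for:
  d=False, g=True;
  d=True, g=True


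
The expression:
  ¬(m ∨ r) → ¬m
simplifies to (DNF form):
True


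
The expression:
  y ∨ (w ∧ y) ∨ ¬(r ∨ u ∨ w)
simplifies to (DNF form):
y ∨ (¬r ∧ ¬u ∧ ¬w)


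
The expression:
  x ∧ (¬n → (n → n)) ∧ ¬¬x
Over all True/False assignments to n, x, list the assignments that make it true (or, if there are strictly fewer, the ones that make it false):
is true only for:
  n=False, x=True;
  n=True, x=True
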